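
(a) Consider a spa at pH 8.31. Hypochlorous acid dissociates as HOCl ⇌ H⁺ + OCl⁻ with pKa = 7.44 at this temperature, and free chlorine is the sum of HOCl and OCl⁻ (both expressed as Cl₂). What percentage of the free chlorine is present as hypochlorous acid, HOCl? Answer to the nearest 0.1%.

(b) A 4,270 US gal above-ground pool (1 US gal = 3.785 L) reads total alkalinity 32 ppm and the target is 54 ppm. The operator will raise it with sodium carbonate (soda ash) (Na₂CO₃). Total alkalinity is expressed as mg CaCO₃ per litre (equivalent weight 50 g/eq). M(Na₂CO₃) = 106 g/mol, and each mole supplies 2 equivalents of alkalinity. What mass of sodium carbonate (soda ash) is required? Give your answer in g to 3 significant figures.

(a) 11.9%; (b) 377 g

(a) [OCl⁻]/[HOCl] = 10^(pH − pKa) = 10^(8.31 − 7.44) = 10^0.87 = 7.413.
(a) Fraction as HOCl = 1 / (1 + 7.413) = 0.1189.

(b) Volume: 4,270 US gal × 3.785 L/gal = 16,162 L.
(b) Alkalinity to add: (54 − 32) = 22 mg/L as CaCO₃ × 16,162 L = 355.6 g as CaCO₃.
(b) Equivalents: 355.6 g ÷ 50 g/eq = 7.111 eq.
(b) Each mole of Na₂CO₃ supplies 2 eq, so 7.111 / 2 = 3.556 mol.
(b) Mass: 3.556 mol × 106 g/mol = 376.9 g.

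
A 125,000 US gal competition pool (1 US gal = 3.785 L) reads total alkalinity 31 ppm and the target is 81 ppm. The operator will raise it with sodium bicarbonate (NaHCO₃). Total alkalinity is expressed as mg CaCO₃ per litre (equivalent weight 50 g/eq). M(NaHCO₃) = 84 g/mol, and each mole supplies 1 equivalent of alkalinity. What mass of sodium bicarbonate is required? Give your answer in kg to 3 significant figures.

Volume: 125,000 US gal × 3.785 L/gal = 473,125 L.
Alkalinity to add: (81 − 31) = 50 mg/L as CaCO₃ × 473,125 L = 23,660 g as CaCO₃.
Equivalents: 23,660 g ÷ 50 g/eq = 473.1 eq.
NaHCO₃ supplies 1 eq per mole → 473.1 mol.
Mass: 473.1 mol × 84 g/mol = 39,740 g.

39.7 kg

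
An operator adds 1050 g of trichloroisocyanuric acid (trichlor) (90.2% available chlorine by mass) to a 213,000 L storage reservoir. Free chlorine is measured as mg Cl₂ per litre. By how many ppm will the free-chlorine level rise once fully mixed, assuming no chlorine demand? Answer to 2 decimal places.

Available chlorine delivered: 1050 g × 0.902 = 947.1 g as Cl₂.
Concentration rise: 947.1 g / 213,000 L = 4.446 mg/L = 4.45 ppm.

4.45 ppm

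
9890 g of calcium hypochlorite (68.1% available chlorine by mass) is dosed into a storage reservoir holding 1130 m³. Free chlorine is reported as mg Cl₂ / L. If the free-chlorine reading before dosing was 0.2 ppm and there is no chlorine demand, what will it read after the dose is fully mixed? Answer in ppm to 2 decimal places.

Volume: 1130 m³ = 1,130,000 L.
Available chlorine delivered: 9890 g × 0.681 = 6735 g as Cl₂.
Concentration rise: 6735 g / 1,130,000 L = 5.96 mg/L = 5.96 ppm.
Final FC: 0.2 + 5.96 = 6.16 ppm.

6.16 ppm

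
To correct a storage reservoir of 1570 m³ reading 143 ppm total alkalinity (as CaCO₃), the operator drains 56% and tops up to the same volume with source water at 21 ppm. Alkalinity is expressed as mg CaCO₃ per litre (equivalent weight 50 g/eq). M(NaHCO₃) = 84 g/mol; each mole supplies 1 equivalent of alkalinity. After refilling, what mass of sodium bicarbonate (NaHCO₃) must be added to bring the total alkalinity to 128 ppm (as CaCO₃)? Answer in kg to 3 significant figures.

141 kg

Volume: 1570 m³ = 1,570,000 L.
After draining 56% and refilling: 143 × 0.44 + 21 × 0.56 = 74.68 ppm.
Deficit to target: 128 − 74.68 = 53.32 mg/L.
As CaCO₃: 53.32 mg/L × 1,570,000 L = 83,710 g; ÷ 50 g/eq ÷ 1 = 1674 mol NaHCO₃.
Mass: 1674 × 84 = 140,600 g.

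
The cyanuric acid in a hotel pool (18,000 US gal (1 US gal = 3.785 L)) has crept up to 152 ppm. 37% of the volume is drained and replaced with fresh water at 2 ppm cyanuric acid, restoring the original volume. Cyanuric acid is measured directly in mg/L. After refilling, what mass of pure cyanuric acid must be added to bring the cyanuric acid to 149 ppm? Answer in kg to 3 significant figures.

3.58 kg

Volume: 18,000 US gal × 3.785 L/gal = 68,130 L.
After draining 37% and refilling: 152 × 0.63 + 2 × 0.37 = 96.5 ppm.
Deficit to target: 149 − 96.5 = 52.5 mg/L.
Mass: 52.5 mg/L × 68,130 L = 3577 g cyanuric acid.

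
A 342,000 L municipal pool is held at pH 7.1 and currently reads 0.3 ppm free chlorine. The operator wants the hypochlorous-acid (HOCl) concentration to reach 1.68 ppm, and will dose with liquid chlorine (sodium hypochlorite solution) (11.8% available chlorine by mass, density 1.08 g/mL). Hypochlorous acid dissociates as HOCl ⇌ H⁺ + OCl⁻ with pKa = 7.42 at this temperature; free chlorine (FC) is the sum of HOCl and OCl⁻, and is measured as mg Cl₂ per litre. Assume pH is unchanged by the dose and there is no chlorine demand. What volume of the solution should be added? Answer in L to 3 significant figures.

5.86 L

[OCl⁻]/[HOCl] = 10^(pH − pKa) = 10^(7.1 − 7.42) = 0.4786; fraction as HOCl = 1/(1 + 0.4786) = 0.6763.
Free chlorine required for 1.68 ppm HOCl: 1.68 / 0.6763 = 2.484 ppm.
FC to add: 2.484 − 0.3 = 2.184 mg/L as Cl₂.
Cl₂ equivalent: 2.184 mg/L × 342,000 L = 747 g.
Product at 11.8% available Cl: 747 / 0.118 = 6330 g.
Volume: 6330 g ÷ 1.08 g/mL = 5861 mL.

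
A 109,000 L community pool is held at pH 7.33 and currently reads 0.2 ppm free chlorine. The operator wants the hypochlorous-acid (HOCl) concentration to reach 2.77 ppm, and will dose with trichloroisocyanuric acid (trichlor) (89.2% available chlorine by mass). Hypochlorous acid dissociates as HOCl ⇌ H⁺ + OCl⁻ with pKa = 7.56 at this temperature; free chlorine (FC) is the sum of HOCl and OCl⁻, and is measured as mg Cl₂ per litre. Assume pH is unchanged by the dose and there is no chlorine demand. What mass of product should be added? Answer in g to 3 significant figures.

513 g

[OCl⁻]/[HOCl] = 10^(pH − pKa) = 10^(7.33 − 7.56) = 0.5888; fraction as HOCl = 1/(1 + 0.5888) = 0.6294.
Free chlorine required for 2.77 ppm HOCl: 2.77 / 0.6294 = 4.401 ppm.
FC to add: 4.401 − 0.2 = 4.201 mg/L as Cl₂.
Cl₂ equivalent: 4.201 mg/L × 109,000 L = 457.9 g.
Product at 89.2% available Cl: 457.9 / 0.892 = 513.4 g.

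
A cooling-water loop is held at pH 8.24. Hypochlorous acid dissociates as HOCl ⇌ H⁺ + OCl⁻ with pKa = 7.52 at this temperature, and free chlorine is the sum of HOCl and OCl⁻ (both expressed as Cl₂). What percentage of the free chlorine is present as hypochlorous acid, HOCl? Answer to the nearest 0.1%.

[OCl⁻]/[HOCl] = 10^(pH − pKa) = 10^(8.24 − 7.52) = 10^0.72 = 5.248.
Fraction as HOCl = 1 / (1 + 5.248) = 0.16.

16.0%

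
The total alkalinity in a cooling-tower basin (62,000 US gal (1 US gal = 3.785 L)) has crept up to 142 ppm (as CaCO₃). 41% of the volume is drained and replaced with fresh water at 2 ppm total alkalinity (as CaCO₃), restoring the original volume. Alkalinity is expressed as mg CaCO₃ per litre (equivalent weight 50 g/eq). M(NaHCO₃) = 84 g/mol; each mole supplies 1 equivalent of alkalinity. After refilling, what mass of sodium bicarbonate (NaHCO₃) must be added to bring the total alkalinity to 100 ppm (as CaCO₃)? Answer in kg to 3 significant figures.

Volume: 62,000 US gal × 3.785 L/gal = 234,670 L.
After draining 41% and refilling: 142 × 0.59 + 2 × 0.41 = 84.6 ppm.
Deficit to target: 100 − 84.6 = 15.4 mg/L.
As CaCO₃: 15.4 mg/L × 234,670 L = 3614 g; ÷ 50 g/eq ÷ 1 = 72.28 mol NaHCO₃.
Mass: 72.28 × 84 = 6071 g.

6.07 kg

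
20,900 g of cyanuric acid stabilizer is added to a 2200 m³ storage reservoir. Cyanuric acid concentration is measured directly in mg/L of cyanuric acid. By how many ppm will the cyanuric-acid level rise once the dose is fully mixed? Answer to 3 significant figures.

9.50 ppm

Volume: 2200 m³ = 2,200,000 L.
Rise: 20,900 g / 2,200,000 L × 1000 = 9.5 mg/L.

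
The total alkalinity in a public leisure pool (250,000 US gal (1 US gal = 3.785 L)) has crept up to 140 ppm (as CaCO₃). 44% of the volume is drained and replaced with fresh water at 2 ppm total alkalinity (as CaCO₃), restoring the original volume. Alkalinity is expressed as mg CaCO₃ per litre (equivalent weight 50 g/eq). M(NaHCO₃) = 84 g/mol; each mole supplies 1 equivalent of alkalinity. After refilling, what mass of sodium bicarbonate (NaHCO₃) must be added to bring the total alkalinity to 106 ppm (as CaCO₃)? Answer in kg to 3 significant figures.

42.5 kg

Volume: 250,000 US gal × 3.785 L/gal = 946,250 L.
After draining 44% and refilling: 140 × 0.56 + 2 × 0.44 = 79.28 ppm.
Deficit to target: 106 − 79.28 = 26.72 mg/L.
As CaCO₃: 26.72 mg/L × 946,250 L = 25,280 g; ÷ 50 g/eq ÷ 1 = 505.7 mol NaHCO₃.
Mass: 505.7 × 84 = 42,480 g.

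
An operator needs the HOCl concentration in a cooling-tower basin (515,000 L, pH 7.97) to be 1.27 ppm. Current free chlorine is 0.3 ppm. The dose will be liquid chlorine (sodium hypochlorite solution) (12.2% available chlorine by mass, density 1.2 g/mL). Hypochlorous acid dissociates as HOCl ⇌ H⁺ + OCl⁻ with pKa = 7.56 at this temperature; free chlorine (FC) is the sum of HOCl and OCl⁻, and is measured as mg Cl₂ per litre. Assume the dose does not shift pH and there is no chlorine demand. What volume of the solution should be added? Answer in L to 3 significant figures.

14.9 L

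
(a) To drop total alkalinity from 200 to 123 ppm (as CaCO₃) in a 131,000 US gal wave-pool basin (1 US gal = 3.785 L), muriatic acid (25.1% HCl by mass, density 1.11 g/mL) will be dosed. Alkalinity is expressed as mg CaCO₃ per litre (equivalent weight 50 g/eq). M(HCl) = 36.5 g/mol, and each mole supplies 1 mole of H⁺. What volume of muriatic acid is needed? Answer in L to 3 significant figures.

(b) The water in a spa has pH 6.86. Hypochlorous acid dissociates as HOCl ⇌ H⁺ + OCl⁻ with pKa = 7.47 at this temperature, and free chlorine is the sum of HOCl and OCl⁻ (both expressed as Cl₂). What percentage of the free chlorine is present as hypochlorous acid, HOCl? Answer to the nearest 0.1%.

(a) 100 L; (b) 80.3%

(a) Volume: 131,000 US gal × 3.785 L/gal = 495,835 L.
(a) Alkalinity to neutralize: (200 − 123) = 77 mg/L as CaCO₃ × 495,835 L = 38,180 g as CaCO₃.
(a) Equivalents of H⁺ required: 38,180 ÷ 50 g/eq = 763.6 eq = 763.6 mol HCl.
(a) Mass of HCl: 763.6 × 36.5 = 27,870 g.
(a) Mass of 25.1% solution: 27,870 / 0.251 = 111,000 g.
(a) Volume: 111,000 g ÷ 1.11 g/mL = 100,000 mL.

(b) [OCl⁻]/[HOCl] = 10^(pH − pKa) = 10^(6.86 − 7.47) = 10^-0.61 = 0.2455.
(b) Fraction as HOCl = 1 / (1 + 0.2455) = 0.8029.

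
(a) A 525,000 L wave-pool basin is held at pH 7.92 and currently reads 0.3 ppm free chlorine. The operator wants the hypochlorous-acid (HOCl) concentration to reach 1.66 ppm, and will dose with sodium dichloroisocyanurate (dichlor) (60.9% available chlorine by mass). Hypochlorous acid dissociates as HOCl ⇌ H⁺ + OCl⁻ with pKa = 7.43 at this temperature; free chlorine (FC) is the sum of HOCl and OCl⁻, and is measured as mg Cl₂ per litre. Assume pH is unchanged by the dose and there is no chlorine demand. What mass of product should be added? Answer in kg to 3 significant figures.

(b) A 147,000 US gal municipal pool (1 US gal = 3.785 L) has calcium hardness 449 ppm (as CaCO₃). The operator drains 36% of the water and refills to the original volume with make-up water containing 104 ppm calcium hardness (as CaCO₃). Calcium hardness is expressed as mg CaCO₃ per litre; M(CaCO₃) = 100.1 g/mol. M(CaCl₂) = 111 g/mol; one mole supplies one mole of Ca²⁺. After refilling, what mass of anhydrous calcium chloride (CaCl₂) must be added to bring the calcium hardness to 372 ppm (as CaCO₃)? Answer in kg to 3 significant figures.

(a) 5.59 kg; (b) 29.1 kg

(a) [OCl⁻]/[HOCl] = 10^(pH − pKa) = 10^(7.92 − 7.43) = 3.09; fraction as HOCl = 1/(1 + 3.09) = 0.2445.
(a) Free chlorine required for 1.66 ppm HOCl: 1.66 / 0.2445 = 6.79 ppm.
(a) FC to add: 6.79 − 0.3 = 6.49 mg/L as Cl₂.
(a) Cl₂ equivalent: 6.49 mg/L × 525,000 L = 3407 g.
(a) Product at 60.9% available Cl: 3407 / 0.609 = 5595 g.

(b) Volume: 147,000 US gal × 3.785 L/gal = 556,395 L.
(b) After draining 36% and refilling: 449 × 0.64 + 104 × 0.36 = 324.8 ppm.
(b) Deficit to target: 372 − 324.8 = 47.2 mg/L.
(b) As CaCO₃: 47.2 mg/L × 556,395 L = 26,260 g; ÷ 100.1 = 262.4 mol Ca²⁺.
(b) Mass: 262.4 × 111 = 29,120 g.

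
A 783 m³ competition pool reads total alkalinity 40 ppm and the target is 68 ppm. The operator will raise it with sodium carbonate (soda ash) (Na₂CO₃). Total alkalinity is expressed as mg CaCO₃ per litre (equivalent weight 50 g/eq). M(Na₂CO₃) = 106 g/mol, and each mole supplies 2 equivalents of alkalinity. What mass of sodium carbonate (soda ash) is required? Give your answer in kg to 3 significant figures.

Volume: 783 m³ = 783,000 L.
Alkalinity to add: (68 − 40) = 28 mg/L as CaCO₃ × 783,000 L = 21,920 g as CaCO₃.
Equivalents: 21,920 g ÷ 50 g/eq = 438.5 eq.
Each mole of Na₂CO₃ supplies 2 eq, so 438.5 / 2 = 219.2 mol.
Mass: 219.2 mol × 106 g/mol = 23,240 g.

23.2 kg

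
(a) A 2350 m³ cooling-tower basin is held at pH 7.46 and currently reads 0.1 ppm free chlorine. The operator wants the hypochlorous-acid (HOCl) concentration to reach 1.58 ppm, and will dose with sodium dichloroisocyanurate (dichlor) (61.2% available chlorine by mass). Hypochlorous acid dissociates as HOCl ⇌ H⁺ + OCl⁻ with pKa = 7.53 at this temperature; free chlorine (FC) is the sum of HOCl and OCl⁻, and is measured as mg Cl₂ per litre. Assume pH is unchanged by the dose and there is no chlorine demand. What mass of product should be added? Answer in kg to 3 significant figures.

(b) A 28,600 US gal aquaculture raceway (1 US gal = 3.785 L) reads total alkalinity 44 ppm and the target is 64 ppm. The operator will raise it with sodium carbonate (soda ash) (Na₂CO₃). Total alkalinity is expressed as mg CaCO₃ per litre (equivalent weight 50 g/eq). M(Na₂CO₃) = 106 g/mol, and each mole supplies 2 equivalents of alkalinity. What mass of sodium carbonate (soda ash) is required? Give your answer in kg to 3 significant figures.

(a) 10.8 kg; (b) 2.29 kg

(a) Volume: 2350 m³ = 2,350,000 L.
(a) [OCl⁻]/[HOCl] = 10^(pH − pKa) = 10^(7.46 − 7.53) = 0.8511; fraction as HOCl = 1/(1 + 0.8511) = 0.5402.
(a) Free chlorine required for 1.58 ppm HOCl: 1.58 / 0.5402 = 2.925 ppm.
(a) FC to add: 2.925 − 0.1 = 2.825 mg/L as Cl₂.
(a) Cl₂ equivalent: 2.825 mg/L × 2,350,000 L = 6638 g.
(a) Product at 61.2% available Cl: 6638 / 0.612 = 10,850 g.

(b) Volume: 28,600 US gal × 3.785 L/gal = 108,251 L.
(b) Alkalinity to add: (64 − 44) = 20 mg/L as CaCO₃ × 108,251 L = 2165 g as CaCO₃.
(b) Equivalents: 2165 g ÷ 50 g/eq = 43.3 eq.
(b) Each mole of Na₂CO₃ supplies 2 eq, so 43.3 / 2 = 21.65 mol.
(b) Mass: 21.65 mol × 106 g/mol = 2295 g.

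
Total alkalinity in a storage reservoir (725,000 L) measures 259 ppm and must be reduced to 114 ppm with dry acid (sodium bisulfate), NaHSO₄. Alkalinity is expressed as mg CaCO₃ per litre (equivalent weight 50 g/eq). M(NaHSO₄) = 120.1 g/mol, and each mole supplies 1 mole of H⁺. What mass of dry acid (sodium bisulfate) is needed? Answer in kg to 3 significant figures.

253 kg

Alkalinity to neutralize: (259 − 114) = 145 mg/L as CaCO₃ × 725,000 L = 105,100 g as CaCO₃.
Equivalents of H⁺ required: 105,100 ÷ 50 g/eq = 2102 eq = 2102 mol NaHSO₄.
Mass of NaHSO₄: 2102 × 120.1 = 252,500 g.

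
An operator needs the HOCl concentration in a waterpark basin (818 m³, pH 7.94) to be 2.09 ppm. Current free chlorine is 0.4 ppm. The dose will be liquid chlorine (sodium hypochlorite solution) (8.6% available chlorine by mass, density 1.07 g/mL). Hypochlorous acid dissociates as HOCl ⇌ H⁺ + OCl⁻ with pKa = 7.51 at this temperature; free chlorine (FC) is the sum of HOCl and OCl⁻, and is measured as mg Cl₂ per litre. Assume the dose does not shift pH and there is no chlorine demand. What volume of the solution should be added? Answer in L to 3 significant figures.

65.0 L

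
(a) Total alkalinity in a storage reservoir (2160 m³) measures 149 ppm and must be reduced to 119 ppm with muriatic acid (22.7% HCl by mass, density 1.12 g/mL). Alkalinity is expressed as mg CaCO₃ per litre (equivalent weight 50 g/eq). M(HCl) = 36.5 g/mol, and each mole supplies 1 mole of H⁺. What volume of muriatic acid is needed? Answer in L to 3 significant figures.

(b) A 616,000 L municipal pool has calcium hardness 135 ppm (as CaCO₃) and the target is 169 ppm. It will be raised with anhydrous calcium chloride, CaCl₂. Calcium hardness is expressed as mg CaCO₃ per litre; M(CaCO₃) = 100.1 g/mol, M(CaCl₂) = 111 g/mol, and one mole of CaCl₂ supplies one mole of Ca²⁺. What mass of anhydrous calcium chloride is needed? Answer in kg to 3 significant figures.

(a) 186 L; (b) 23.2 kg

(a) Volume: 2160 m³ = 2,160,000 L.
(a) Alkalinity to neutralize: (149 − 119) = 30 mg/L as CaCO₃ × 2,160,000 L = 64,800 g as CaCO₃.
(a) Equivalents of H⁺ required: 64,800 ÷ 50 g/eq = 1296 eq = 1296 mol HCl.
(a) Mass of HCl: 1296 × 36.5 = 47,300 g.
(a) Mass of 22.7% solution: 47,300 / 0.227 = 208,400 g.
(a) Volume: 208,400 g ÷ 1.12 g/mL = 186,100 mL.

(b) Hardness to add: (169 − 135) = 34 mg/L as CaCO₃ × 616,000 L = 20,940 g as CaCO₃.
(b) Moles of Ca²⁺ (1 mol Ca²⁺ ≡ 1 mol CaCO₃): 20,940 / 100.1 g/mol = 209.2 mol.
(b) Mass of CaCl₂: 209.2 × 111 = 23,220 g.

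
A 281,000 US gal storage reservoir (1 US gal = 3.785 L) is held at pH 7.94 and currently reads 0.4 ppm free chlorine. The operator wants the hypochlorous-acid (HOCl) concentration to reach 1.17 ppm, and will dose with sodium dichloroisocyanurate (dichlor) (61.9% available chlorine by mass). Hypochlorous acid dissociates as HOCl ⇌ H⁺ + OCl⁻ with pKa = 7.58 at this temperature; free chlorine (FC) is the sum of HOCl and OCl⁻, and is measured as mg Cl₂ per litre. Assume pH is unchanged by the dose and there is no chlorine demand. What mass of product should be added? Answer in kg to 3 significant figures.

5.93 kg

Volume: 281,000 US gal × 3.785 L/gal = 1,063,585 L.
[OCl⁻]/[HOCl] = 10^(pH − pKa) = 10^(7.94 − 7.58) = 2.291; fraction as HOCl = 1/(1 + 2.291) = 0.3039.
Free chlorine required for 1.17 ppm HOCl: 1.17 / 0.3039 = 3.85 ppm.
FC to add: 3.85 − 0.4 = 3.45 mg/L as Cl₂.
Cl₂ equivalent: 3.45 mg/L × 1,063,585 L = 3670 g.
Product at 61.9% available Cl: 3670 / 0.619 = 5928 g.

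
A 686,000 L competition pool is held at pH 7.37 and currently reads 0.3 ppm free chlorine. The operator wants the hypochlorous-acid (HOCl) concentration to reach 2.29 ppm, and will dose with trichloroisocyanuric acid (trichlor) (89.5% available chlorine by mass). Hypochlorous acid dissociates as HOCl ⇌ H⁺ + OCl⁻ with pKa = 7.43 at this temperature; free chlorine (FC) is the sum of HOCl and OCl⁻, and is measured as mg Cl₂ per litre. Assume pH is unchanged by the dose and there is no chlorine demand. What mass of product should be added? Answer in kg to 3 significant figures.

[OCl⁻]/[HOCl] = 10^(pH − pKa) = 10^(7.37 − 7.43) = 0.871; fraction as HOCl = 1/(1 + 0.871) = 0.5345.
Free chlorine required for 2.29 ppm HOCl: 2.29 / 0.5345 = 4.285 ppm.
FC to add: 4.285 − 0.3 = 3.985 mg/L as Cl₂.
Cl₂ equivalent: 3.985 mg/L × 686,000 L = 2733 g.
Product at 89.5% available Cl: 2733 / 0.895 = 3054 g.

3.05 kg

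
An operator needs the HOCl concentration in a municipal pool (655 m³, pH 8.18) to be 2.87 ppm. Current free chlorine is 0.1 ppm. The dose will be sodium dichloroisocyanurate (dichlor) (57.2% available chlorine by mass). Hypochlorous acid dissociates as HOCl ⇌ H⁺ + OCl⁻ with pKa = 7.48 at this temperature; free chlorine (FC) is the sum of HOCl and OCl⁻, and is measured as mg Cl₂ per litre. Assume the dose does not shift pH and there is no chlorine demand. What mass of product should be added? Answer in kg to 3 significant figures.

19.6 kg

Volume: 655 m³ = 655,000 L.
[OCl⁻]/[HOCl] = 10^(pH − pKa) = 10^(8.18 − 7.48) = 5.012; fraction as HOCl = 1/(1 + 5.012) = 0.1663.
Free chlorine required for 2.87 ppm HOCl: 2.87 / 0.1663 = 17.25 ppm.
FC to add: 17.25 − 0.1 = 17.15 mg/L as Cl₂.
Cl₂ equivalent: 17.15 mg/L × 655,000 L = 11,240 g.
Product at 57.2% available Cl: 11,240 / 0.572 = 19,640 g.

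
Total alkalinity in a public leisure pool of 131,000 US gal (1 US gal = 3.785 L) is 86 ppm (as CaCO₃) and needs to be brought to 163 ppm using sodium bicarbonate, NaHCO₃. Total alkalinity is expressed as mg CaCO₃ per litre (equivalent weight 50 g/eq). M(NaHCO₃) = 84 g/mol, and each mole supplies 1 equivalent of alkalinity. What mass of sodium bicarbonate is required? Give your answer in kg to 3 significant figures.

64.1 kg

Volume: 131,000 US gal × 3.785 L/gal = 495,835 L.
Alkalinity to add: (163 − 86) = 77 mg/L as CaCO₃ × 495,835 L = 38,180 g as CaCO₃.
Equivalents: 38,180 g ÷ 50 g/eq = 763.6 eq.
NaHCO₃ supplies 1 eq per mole → 763.6 mol.
Mass: 763.6 mol × 84 g/mol = 64,140 g.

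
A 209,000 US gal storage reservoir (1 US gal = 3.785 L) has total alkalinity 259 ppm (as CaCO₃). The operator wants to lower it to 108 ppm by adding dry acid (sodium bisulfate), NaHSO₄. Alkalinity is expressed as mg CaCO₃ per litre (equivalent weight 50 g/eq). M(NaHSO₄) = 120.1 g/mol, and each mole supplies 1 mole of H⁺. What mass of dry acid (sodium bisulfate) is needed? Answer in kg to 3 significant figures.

Volume: 209,000 US gal × 3.785 L/gal = 791,065 L.
Alkalinity to neutralize: (259 − 108) = 151 mg/L as CaCO₃ × 791,065 L = 119,500 g as CaCO₃.
Equivalents of H⁺ required: 119,500 ÷ 50 g/eq = 2389 eq = 2389 mol NaHSO₄.
Mass of NaHSO₄: 2389 × 120.1 = 286,900 g.

287 kg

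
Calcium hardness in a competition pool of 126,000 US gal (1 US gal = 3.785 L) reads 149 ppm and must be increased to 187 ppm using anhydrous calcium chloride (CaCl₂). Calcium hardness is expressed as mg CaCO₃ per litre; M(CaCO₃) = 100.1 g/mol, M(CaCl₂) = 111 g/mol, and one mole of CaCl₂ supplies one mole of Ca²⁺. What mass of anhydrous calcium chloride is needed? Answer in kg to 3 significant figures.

Volume: 126,000 US gal × 3.785 L/gal = 476,910 L.
Hardness to add: (187 − 149) = 38 mg/L as CaCO₃ × 476,910 L = 18,120 g as CaCO₃.
Moles of Ca²⁺ (1 mol Ca²⁺ ≡ 1 mol CaCO₃): 18,120 / 100.1 g/mol = 181 mol.
Mass of CaCl₂: 181 × 111 = 20,100 g.

20.1 kg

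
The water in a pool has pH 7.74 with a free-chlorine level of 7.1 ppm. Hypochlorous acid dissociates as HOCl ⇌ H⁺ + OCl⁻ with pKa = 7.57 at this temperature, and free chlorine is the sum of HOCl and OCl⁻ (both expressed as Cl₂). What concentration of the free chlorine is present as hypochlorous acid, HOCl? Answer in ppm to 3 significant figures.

2.86 ppm

[OCl⁻]/[HOCl] = 10^(pH − pKa) = 10^(7.74 − 7.57) = 10^0.17 = 1.479.
Fraction as HOCl = 1 / (1 + 1.479) = 0.4034.
HOCl = 0.4034 × 7.1 ppm = 2.864 ppm.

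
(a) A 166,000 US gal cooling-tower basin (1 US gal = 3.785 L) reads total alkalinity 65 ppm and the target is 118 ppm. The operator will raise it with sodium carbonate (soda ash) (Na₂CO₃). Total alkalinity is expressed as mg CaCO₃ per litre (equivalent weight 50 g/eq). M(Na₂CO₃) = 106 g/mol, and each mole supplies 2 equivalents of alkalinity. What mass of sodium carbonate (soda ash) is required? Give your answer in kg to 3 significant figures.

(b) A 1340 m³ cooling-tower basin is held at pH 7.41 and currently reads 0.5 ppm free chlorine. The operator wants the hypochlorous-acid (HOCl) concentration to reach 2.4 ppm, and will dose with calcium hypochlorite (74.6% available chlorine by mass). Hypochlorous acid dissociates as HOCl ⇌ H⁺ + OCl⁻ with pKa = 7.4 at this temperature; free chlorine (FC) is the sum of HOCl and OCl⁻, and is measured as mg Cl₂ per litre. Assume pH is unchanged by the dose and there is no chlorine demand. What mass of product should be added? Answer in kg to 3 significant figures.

(a) Volume: 166,000 US gal × 3.785 L/gal = 628,310 L.
(a) Alkalinity to add: (118 − 65) = 53 mg/L as CaCO₃ × 628,310 L = 33,300 g as CaCO₃.
(a) Equivalents: 33,300 g ÷ 50 g/eq = 666 eq.
(a) Each mole of Na₂CO₃ supplies 2 eq, so 666 / 2 = 333 mol.
(a) Mass: 333 mol × 106 g/mol = 35,300 g.

(b) Volume: 1340 m³ = 1,340,000 L.
(b) [OCl⁻]/[HOCl] = 10^(pH − pKa) = 10^(7.41 − 7.4) = 1.023; fraction as HOCl = 1/(1 + 1.023) = 0.4942.
(b) Free chlorine required for 2.4 ppm HOCl: 2.4 / 0.4942 = 4.856 ppm.
(b) FC to add: 4.856 − 0.5 = 4.356 mg/L as Cl₂.
(b) Cl₂ equivalent: 4.356 mg/L × 1,340,000 L = 5837 g.
(b) Product at 74.6% available Cl: 5837 / 0.746 = 7824 g.

(a) 35.3 kg; (b) 7.82 kg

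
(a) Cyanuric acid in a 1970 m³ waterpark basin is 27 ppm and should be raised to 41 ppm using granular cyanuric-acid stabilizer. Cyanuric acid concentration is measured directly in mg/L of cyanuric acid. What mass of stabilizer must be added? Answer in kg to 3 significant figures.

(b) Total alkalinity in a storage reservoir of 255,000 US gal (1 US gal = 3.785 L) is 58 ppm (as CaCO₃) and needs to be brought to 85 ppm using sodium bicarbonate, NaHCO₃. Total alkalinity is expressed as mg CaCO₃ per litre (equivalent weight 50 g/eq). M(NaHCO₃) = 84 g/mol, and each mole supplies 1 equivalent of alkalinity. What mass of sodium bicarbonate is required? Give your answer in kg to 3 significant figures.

(a) 27.6 kg; (b) 43.8 kg

(a) Volume: 1970 m³ = 1,970,000 L.
(a) CYA to add: (41 − 27) = 14 mg/L × 1,970,000 L = 27,580 g cyanuric acid.

(b) Volume: 255,000 US gal × 3.785 L/gal = 965,175 L.
(b) Alkalinity to add: (85 − 58) = 27 mg/L as CaCO₃ × 965,175 L = 26,060 g as CaCO₃.
(b) Equivalents: 26,060 g ÷ 50 g/eq = 521.2 eq.
(b) NaHCO₃ supplies 1 eq per mole → 521.2 mol.
(b) Mass: 521.2 mol × 84 g/mol = 43,780 g.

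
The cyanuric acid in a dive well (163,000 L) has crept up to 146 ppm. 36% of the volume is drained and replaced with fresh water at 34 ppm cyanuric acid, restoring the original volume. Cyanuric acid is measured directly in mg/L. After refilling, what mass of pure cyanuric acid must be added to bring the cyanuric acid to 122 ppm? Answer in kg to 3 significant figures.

After draining 36% and refilling: 146 × 0.64 + 34 × 0.36 = 105.68 ppm.
Deficit to target: 122 − 105.68 = 16.32 mg/L.
Mass: 16.32 mg/L × 163,000 L = 2660 g cyanuric acid.

2.66 kg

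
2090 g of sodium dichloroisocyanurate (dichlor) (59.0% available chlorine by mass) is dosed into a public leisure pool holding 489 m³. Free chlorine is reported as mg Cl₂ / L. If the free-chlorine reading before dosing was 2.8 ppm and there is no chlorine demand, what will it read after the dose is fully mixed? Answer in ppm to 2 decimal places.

Volume: 489 m³ = 489,000 L.
Available chlorine delivered: 2090 g × 0.59 = 1233 g as Cl₂.
Concentration rise: 1233 g / 489,000 L = 2.522 mg/L = 2.52 ppm.
Final FC: 2.8 + 2.52 = 5.32 ppm.

5.32 ppm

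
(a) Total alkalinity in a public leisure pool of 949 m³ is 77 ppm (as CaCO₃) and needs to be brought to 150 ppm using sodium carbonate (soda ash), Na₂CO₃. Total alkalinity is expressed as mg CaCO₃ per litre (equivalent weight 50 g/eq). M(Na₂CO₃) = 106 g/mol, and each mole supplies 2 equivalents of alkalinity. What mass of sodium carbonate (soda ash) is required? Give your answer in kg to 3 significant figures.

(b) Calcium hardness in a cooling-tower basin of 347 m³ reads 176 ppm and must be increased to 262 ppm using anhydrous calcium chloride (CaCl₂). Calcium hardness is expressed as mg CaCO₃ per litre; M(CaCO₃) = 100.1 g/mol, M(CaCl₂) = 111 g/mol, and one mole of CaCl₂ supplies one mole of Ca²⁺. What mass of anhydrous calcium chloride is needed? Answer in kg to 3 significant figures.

(a) 73.4 kg; (b) 33.1 kg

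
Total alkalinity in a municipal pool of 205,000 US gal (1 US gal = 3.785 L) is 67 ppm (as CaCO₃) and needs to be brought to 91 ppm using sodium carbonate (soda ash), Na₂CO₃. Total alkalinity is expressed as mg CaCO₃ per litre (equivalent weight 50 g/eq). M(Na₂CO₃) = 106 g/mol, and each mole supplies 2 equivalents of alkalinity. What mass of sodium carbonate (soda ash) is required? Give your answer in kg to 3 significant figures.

19.7 kg

Volume: 205,000 US gal × 3.785 L/gal = 775,925 L.
Alkalinity to add: (91 − 67) = 24 mg/L as CaCO₃ × 775,925 L = 18,620 g as CaCO₃.
Equivalents: 18,620 g ÷ 50 g/eq = 372.4 eq.
Each mole of Na₂CO₃ supplies 2 eq, so 372.4 / 2 = 186.2 mol.
Mass: 186.2 mol × 106 g/mol = 19,740 g.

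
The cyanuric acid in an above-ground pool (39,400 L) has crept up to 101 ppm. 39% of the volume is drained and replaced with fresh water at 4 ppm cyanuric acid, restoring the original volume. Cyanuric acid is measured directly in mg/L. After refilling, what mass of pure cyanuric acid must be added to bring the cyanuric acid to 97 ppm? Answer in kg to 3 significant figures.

1.33 kg

After draining 39% and refilling: 101 × 0.61 + 4 × 0.39 = 63.17 ppm.
Deficit to target: 97 − 63.17 = 33.83 mg/L.
Mass: 33.83 mg/L × 39,400 L = 1333 g cyanuric acid.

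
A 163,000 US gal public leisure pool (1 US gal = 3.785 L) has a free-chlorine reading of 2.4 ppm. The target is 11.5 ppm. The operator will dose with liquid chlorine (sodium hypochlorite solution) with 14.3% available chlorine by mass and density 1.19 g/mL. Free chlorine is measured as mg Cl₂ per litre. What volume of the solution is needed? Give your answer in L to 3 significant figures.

Volume: 163,000 US gal × 3.785 L/gal = 616,955 L.
Chlorine deficit: 11.5 − 2.4 = 9.1 ppm = 9.1 mg/L as Cl₂.
Cl₂ equivalent needed: 9.1 mg/L × 616,955 L = 5,614,000 mg = 5614 g.
Product at 14.3% available chlorine: 5614 / 0.143 = 39,260 g.
Volume at density 1.19 g/mL: 39,260 g ÷ 1.19 g/mL = 32,990 mL.

33.0 L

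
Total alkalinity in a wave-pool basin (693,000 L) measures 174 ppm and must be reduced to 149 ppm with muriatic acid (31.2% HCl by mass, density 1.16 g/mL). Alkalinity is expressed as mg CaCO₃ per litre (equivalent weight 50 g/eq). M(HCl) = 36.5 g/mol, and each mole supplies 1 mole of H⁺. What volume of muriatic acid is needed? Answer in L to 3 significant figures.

34.9 L

Alkalinity to neutralize: (174 − 149) = 25 mg/L as CaCO₃ × 693,000 L = 17,320 g as CaCO₃.
Equivalents of H⁺ required: 17,320 ÷ 50 g/eq = 346.5 eq = 346.5 mol HCl.
Mass of HCl: 346.5 × 36.5 = 12,650 g.
Mass of 31.2% solution: 12,650 / 0.312 = 40,540 g.
Volume: 40,540 g ÷ 1.16 g/mL = 34,940 mL.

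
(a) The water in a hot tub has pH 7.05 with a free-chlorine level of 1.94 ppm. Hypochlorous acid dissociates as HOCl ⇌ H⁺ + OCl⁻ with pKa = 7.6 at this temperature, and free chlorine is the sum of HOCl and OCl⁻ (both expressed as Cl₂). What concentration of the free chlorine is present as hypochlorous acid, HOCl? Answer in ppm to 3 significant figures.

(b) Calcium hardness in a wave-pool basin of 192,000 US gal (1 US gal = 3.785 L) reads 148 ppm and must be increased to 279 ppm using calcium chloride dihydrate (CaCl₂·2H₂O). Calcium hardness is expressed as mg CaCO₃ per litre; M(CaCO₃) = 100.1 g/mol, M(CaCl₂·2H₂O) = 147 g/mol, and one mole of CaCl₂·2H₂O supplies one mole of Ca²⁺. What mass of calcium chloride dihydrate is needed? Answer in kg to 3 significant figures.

(a) [OCl⁻]/[HOCl] = 10^(pH − pKa) = 10^(7.05 − 7.6) = 10^-0.55 = 0.2818.
(a) Fraction as HOCl = 1 / (1 + 0.2818) = 0.7801.
(a) HOCl = 0.7801 × 1.94 ppm = 1.513 ppm.

(b) Volume: 192,000 US gal × 3.785 L/gal = 726,720 L.
(b) Hardness to add: (279 − 148) = 131 mg/L as CaCO₃ × 726,720 L = 95,200 g as CaCO₃.
(b) Moles of Ca²⁺ (1 mol Ca²⁺ ≡ 1 mol CaCO₃): 95,200 / 100.1 g/mol = 951.1 mol.
(b) Mass of CaCl₂·2H₂O: 951.1 × 147 = 139,800 g.

(a) 1.51 ppm; (b) 140 kg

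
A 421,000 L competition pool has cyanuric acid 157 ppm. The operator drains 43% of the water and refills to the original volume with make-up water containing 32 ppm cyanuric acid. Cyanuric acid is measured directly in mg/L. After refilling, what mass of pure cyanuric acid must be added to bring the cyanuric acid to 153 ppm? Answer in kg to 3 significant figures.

20.9 kg

After draining 43% and refilling: 157 × 0.57 + 32 × 0.43 = 103.25 ppm.
Deficit to target: 153 − 103.25 = 49.75 mg/L.
Mass: 49.75 mg/L × 421,000 L = 20,940 g cyanuric acid.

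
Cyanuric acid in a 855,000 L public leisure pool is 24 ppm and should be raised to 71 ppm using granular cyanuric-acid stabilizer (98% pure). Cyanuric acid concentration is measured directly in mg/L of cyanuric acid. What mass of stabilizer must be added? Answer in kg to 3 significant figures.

CYA to add: (71 − 24) = 47 mg/L × 855,000 L = 40,180 g cyanuric acid.
At 98% purity: 40,180 / 0.98 = 41,010 g product.

41.0 kg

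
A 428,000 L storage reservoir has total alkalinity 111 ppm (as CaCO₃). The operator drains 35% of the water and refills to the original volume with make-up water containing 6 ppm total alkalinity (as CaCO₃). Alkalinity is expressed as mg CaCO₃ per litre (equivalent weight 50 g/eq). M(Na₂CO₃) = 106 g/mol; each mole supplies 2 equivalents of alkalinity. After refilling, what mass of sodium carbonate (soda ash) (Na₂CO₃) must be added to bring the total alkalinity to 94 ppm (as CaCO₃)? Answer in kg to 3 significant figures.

8.96 kg

After draining 35% and refilling: 111 × 0.65 + 6 × 0.35 = 74.25 ppm.
Deficit to target: 94 − 74.25 = 19.75 mg/L.
As CaCO₃: 19.75 mg/L × 428,000 L = 8453 g; ÷ 50 g/eq ÷ 2 = 84.53 mol Na₂CO₃.
Mass: 84.53 × 106 = 8960 g.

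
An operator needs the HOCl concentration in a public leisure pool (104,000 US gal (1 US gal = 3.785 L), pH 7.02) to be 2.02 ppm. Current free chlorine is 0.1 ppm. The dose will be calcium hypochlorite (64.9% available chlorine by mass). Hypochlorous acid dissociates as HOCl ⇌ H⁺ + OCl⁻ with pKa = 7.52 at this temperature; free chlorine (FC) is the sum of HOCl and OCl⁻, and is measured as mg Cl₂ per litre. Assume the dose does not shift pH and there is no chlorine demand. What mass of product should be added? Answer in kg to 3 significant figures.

1.55 kg

Volume: 104,000 US gal × 3.785 L/gal = 393,640 L.
[OCl⁻]/[HOCl] = 10^(pH − pKa) = 10^(7.02 − 7.52) = 0.3162; fraction as HOCl = 1/(1 + 0.3162) = 0.7597.
Free chlorine required for 2.02 ppm HOCl: 2.02 / 0.7597 = 2.659 ppm.
FC to add: 2.659 − 0.1 = 2.559 mg/L as Cl₂.
Cl₂ equivalent: 2.559 mg/L × 393,640 L = 1007 g.
Product at 64.9% available Cl: 1007 / 0.649 = 1552 g.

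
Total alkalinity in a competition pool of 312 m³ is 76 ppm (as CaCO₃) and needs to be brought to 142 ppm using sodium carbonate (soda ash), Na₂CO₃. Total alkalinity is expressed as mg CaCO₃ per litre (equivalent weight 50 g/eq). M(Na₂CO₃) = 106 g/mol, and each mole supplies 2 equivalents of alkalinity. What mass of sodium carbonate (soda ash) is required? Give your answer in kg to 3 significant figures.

Volume: 312 m³ = 312,000 L.
Alkalinity to add: (142 − 76) = 66 mg/L as CaCO₃ × 312,000 L = 20,590 g as CaCO₃.
Equivalents: 20,590 g ÷ 50 g/eq = 411.8 eq.
Each mole of Na₂CO₃ supplies 2 eq, so 411.8 / 2 = 205.9 mol.
Mass: 205.9 mol × 106 g/mol = 21,830 g.

21.8 kg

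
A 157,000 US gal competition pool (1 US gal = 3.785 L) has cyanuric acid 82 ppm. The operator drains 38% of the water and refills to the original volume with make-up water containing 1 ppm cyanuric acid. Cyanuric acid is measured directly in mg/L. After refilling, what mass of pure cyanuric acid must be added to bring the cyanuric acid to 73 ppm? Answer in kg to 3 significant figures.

Volume: 157,000 US gal × 3.785 L/gal = 594,245 L.
After draining 38% and refilling: 82 × 0.62 + 1 × 0.38 = 51.22 ppm.
Deficit to target: 73 − 51.22 = 21.78 mg/L.
Mass: 21.78 mg/L × 594,245 L = 12,940 g cyanuric acid.

12.9 kg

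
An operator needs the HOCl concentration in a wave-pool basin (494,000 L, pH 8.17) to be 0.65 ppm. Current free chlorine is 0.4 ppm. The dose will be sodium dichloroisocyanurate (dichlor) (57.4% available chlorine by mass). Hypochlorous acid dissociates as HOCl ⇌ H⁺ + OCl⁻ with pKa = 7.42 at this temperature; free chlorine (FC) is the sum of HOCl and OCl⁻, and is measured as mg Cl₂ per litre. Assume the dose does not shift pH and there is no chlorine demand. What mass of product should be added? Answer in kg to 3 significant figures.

3.36 kg

[OCl⁻]/[HOCl] = 10^(pH − pKa) = 10^(8.17 − 7.42) = 5.623; fraction as HOCl = 1/(1 + 5.623) = 0.151.
Free chlorine required for 0.65 ppm HOCl: 0.65 / 0.151 = 4.305 ppm.
FC to add: 4.305 − 0.4 = 3.905 mg/L as Cl₂.
Cl₂ equivalent: 3.905 mg/L × 494,000 L = 1929 g.
Product at 57.4% available Cl: 1929 / 0.574 = 3361 g.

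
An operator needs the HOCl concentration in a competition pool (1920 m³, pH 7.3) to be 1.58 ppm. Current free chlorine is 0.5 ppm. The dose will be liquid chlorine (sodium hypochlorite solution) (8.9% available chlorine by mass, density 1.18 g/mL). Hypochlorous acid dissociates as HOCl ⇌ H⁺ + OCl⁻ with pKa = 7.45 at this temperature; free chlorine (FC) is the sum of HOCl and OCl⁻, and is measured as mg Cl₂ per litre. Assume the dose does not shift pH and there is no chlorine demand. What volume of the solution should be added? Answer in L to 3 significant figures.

40.2 L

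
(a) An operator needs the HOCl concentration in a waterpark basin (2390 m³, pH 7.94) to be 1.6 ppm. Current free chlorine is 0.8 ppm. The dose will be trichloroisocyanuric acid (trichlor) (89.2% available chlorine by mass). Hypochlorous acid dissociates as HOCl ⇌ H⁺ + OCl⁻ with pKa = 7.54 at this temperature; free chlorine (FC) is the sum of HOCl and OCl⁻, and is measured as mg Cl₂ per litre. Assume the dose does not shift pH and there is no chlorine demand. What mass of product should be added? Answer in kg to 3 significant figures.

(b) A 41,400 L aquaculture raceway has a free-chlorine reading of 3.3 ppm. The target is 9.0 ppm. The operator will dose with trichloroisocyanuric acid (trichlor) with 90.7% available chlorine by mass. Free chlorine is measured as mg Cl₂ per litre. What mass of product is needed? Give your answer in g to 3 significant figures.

(a) Volume: 2390 m³ = 2,390,000 L.
(a) [OCl⁻]/[HOCl] = 10^(pH − pKa) = 10^(7.94 − 7.54) = 2.512; fraction as HOCl = 1/(1 + 2.512) = 0.2847.
(a) Free chlorine required for 1.6 ppm HOCl: 1.6 / 0.2847 = 5.619 ppm.
(a) FC to add: 5.619 − 0.8 = 4.819 mg/L as Cl₂.
(a) Cl₂ equivalent: 4.819 mg/L × 2,390,000 L = 11,520 g.
(a) Product at 89.2% available Cl: 11,520 / 0.892 = 12,910 g.

(b) Chlorine deficit: 9.0 − 3.3 = 5.7 ppm = 5.7 mg/L as Cl₂.
(b) Cl₂ equivalent needed: 5.7 mg/L × 41,400 L = 236,000 mg = 236 g.
(b) Product at 90.7% available chlorine: 236 / 0.907 = 260.2 g.

(a) 12.9 kg; (b) 260 g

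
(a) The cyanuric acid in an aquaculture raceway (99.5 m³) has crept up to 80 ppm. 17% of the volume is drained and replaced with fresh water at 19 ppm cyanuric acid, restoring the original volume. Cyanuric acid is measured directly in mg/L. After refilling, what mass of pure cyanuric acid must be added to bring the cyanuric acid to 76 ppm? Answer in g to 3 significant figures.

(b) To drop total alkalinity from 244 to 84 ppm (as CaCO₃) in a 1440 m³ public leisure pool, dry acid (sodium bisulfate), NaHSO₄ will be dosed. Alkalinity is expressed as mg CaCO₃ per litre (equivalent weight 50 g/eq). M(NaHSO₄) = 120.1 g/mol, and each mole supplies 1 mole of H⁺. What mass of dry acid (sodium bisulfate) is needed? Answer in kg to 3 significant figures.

(a) 634 g; (b) 553 kg

(a) Volume: 99.5 m³ = 99,500 L.
(a) After draining 17% and refilling: 80 × 0.83 + 19 × 0.17 = 69.63 ppm.
(a) Deficit to target: 76 − 69.63 = 6.37 mg/L.
(a) Mass: 6.37 mg/L × 99,500 L = 633.8 g cyanuric acid.

(b) Volume: 1440 m³ = 1,440,000 L.
(b) Alkalinity to neutralize: (244 − 84) = 160 mg/L as CaCO₃ × 1,440,000 L = 230,400 g as CaCO₃.
(b) Equivalents of H⁺ required: 230,400 ÷ 50 g/eq = 4608 eq = 4608 mol NaHSO₄.
(b) Mass of NaHSO₄: 4608 × 120.1 = 553,400 g.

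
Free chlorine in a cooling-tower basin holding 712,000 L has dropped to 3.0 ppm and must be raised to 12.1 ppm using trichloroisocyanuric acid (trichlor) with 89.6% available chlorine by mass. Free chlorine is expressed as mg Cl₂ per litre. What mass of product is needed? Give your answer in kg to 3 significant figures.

Chlorine deficit: 12.1 − 3.0 = 9.1 ppm = 9.1 mg/L as Cl₂.
Cl₂ equivalent needed: 9.1 mg/L × 712,000 L = 6,479,000 mg = 6479 g.
Product at 89.6% available chlorine: 6479 / 0.896 = 7231 g.

7.23 kg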